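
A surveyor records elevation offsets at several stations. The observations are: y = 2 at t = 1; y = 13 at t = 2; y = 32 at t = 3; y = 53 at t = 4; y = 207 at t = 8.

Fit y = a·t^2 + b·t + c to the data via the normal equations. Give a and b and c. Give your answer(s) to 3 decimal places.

Normal-equation sums: Σt^2·t^2 = 4450, Σt^2·t = 612, Σt^2 = 94, Σt·t = 94, Σt = 18, Σ1 = 5.
And Σt^2·y = 14438, Σt·y = 1992, Σy = 307.
Solving the 3×3 system (Gaussian elimination) gives a = 13038/4351, b = 525/229, c = -13873/4351.

a = 2.997, b = 2.293, c = -3.188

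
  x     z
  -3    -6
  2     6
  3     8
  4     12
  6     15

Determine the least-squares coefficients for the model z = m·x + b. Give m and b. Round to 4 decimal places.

Setting ∂/∂m … = 0 gives: 74·m + 12·b = 192;  12·m + 5·b = 35.
(Σx·x = 74, Σx = 12, Σ1 = 5, Σx·z = 192, Σz = 35.)
Eliminating b: 5·(row 1) − 12·(row 2) gives 226·m = 5·192 − 12·35 = 540, so m = 270/113.
Then b = (35 − 12·(270/113))/5 = 143/113.

m = 2.3894, b = 1.2655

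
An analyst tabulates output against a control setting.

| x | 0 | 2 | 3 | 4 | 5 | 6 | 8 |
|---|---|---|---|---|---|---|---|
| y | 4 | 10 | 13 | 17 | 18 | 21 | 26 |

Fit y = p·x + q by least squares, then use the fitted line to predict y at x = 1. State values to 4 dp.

ŷ = 7.3571

Entries of MᵀM: Σx·x = 154, Σx = 28, Σ1 = 7.
For Mᵀy: Σx·y = 551, Σy = 109.
MᵀM·[p, q]ᵀ = Mᵀy becomes [[154, 28]; [28, 7]]·[p, q]ᵀ = [551, 109]ᵀ.
Determinant 154·7 − 28² = 294.
p = (551·7 − 28·109)/294 = 115/42; q = (154·109 − 28·551)/294 = 97/21.
At x = 1: ŷ = (115/42)·(1) + (97/21)·(1) = 103/14.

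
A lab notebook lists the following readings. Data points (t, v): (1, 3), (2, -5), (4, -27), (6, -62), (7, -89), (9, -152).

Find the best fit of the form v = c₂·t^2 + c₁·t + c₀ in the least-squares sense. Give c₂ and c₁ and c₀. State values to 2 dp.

c₂ = -2.01, c₁ = 0.93, c₀ = 2.69

Setting ∂/∂c₂ … = 0 gives: 10531·c₂ + 1361·c₁ + 187·c₀ = -19354;  1361·c₂ + 187·c₁ + 29·c₀ = -2478;  187·c₂ + 29·c₁ + 6·c₀ = -332.
(Σt^2·t^2 = 10531, Σt^2·t = 1361, Σt^2 = 187, Σt·t = 187, Σt = 29, Σ1 = 6, Σt^2·v = -19354, Σt·v = -2478, Σv = -332.)
Row-reducing yields c₂ = -16915/8436, c₁ = 7805/8436, c₀ = 1889/703.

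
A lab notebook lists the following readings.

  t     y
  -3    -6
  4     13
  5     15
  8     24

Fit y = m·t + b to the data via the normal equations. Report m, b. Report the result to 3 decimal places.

Entries of AᵀA: Σt·t = 114, Σt = 14, Σ1 = 4.
For Aᵀy: Σt·y = 337, Σy = 46.
AᵀA·[m, b]ᵀ = Aᵀy becomes [[114, 14]; [14, 4]]·[m, b]ᵀ = [337, 46]ᵀ.
Eliminating b: 4·(row 1) − 14·(row 2) gives 260·m = 4·337 − 14·46 = 704, so m = 176/65.
Then b = (46 − 14·(176/65))/4 = 263/130.

m = 2.708, b = 2.023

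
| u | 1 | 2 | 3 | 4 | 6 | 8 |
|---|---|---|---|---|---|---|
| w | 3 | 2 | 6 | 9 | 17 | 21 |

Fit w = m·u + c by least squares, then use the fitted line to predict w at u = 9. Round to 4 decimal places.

Setting ∂/∂m … = 0 gives: 130·m + 24·c = 331;  24·m + 6·c = 58.
(Σu·u = 130, Σu = 24, Σ1 = 6, Σu·w = 331, Σw = 58.)
det = 130·6 − 24² = 204.
m = (331·6 − 24·58)/204 = 99/34; c = (130·58 − 24·331)/204 = -101/51.
At u = 9: ŵ = (99/34)·(9) + (-101/51)·(1) = 2471/102.

ŵ = 24.2255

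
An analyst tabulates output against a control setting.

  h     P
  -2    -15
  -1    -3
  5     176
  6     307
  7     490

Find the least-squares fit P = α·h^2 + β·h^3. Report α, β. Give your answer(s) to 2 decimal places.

α = -0.47, β = 1.50

XᵀX·[α, β]ᵀ = XᵀP reads: 4339·α + 27675·β = 39399;  27675·α + 179995·β = 256505.
(Σh^2·h^2 = 4339, Σh^2·h^3 = 27675, Σh^3·h^3 = 179995, Σh^2·P = 39399, Σh^3·P = 256505.)
Determinant 4339·179995 − 27675² = 15092680.
α = (39399·179995 − 27675·256505)/15092680 = -715287/1509268; β = (4339·256505 − 27675·39399)/15092680 = 2260787/1509268.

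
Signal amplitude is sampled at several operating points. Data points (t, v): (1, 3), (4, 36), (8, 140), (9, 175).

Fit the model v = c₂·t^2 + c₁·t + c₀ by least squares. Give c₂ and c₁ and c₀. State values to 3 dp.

c₂ = 2.086, c₁ = 0.717, c₀ = 0.082

XᵀX·[c₂, c₁, c₀]ᵀ = Xᵀv reads: 10914·c₂ + 1306·c₁ + 162·c₀ = 23714;  1306·c₂ + 162·c₁ + 22·c₀ = 2842;  162·c₂ + 22·c₁ + 4·c₀ = 354.
Row-reducing yields c₂ = 1629/781, c₁ = 560/781, c₀ = 64/781.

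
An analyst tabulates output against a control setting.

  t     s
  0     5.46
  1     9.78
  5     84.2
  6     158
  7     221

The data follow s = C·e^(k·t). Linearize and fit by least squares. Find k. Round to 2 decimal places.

k = 0.54

Let Y = ln s. Fitting Y = k·t + ln C by least squares:
Σt = 19.0000, Σ(t)² = 111.0000, Σln s = 18.8717, Σt·ln s = 92.6090.
Normal system: [[111.0000, 19.0000]; [19.0000, 5]]·[k, ln C]ᵀ = [92.6090, 18.8717]ᵀ.
Solving (det = 194.0000): k = 0.53857, ln C = 1.72779.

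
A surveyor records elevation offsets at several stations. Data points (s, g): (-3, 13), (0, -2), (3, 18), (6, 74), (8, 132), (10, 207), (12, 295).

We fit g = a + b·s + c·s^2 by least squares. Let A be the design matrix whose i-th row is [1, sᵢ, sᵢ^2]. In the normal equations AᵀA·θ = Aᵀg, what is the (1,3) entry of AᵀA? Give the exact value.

362

Row 1 ↔ basis 1, column 3 ↔ basis s^2, so (AᵀA)_{1,3} = Σᵢ s^2 = (1)·(9) + (1)·(0) + (1)·(9) + (1)·(36) + (1)·(64) + (1)·(100) + (1)·(144) = 362.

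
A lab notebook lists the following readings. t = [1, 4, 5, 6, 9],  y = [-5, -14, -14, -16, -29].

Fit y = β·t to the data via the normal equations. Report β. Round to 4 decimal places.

The normal system MᵀM·[β]ᵀ = Mᵀy is [[159]]·[β]ᵀ = [-488]ᵀ.
β = (-488)/159 = -3.06918.

β = -3.0692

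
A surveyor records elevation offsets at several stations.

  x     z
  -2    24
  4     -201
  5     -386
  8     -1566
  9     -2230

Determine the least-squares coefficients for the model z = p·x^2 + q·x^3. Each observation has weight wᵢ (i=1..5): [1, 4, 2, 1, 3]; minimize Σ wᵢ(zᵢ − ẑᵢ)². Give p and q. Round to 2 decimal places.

From the data, Σwᵢ·x^2·x^2 = 26069, Σwᵢ·x^2·x^3 = 220229, Σwᵢ·x^3·x^3 = 1904165.
Moment sums: Σwᵢ·x^2·z = -674182, Σwᵢ·x^3·z = -5826950.
So AᵀWA·[p, q]ᵀ = AᵀWz: [[26069, 220229]; [220229, 1904165]]·[p, q]ᵀ = [-674182, -5826950]ᵀ.
Determinant 26069·1904165 − 220229² = 1138864944.
p = ((-674182)·1904165 − 220229·(-5826950))/1138864944 = -4378540/10168437; q = (26069·(-5826950) − 220229·(-674182))/1138864944 = -30610106/10168437.

p = -0.43, q = -3.01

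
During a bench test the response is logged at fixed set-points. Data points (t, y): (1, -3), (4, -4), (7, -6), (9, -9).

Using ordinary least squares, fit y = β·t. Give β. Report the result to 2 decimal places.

β = -0.97

Compute the Gram sums: Σt·t = 147.
Moment sums: Σt·y = -142.
XᵀX·[β]ᵀ = Xᵀy becomes [[147]]·[β]ᵀ = [-142]ᵀ.
β = (-142)/147 = -0.965986.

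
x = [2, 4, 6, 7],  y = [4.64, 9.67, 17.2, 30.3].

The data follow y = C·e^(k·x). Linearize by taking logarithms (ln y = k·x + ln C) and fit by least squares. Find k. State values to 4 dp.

k = 0.3599

Taking logs, ln y = k·x + ln C, so regress ln y on x.
Σx = 19.0000, Σ(x)² = 105.0000, Σln y = 10.0598, Σx·ln y = 53.0930.
Normal system: [[105.0000, 19.0000]; [19.0000, 4]]·[k, ln C]ᵀ = [53.0930, 10.0598]ᵀ.
Solving (det = 59.0000): k = 0.35993, ln C = 0.80528.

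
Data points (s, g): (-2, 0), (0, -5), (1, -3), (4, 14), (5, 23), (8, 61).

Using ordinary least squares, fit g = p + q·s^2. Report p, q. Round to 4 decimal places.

Entries of AᵀA: Σ1 = 6, Σs^2 = 110, Σs^2·s^2 = 4994.
Right-hand side: Σg = 90, Σs^2·g = 4700.
So AᵀA·[p, q]ᵀ = Aᵀg: [[6, 110]; [110, 4994]]·[p, q]ᵀ = [90, 4700]ᵀ.
Eliminating q: 4994·(row 1) − 110·(row 2) gives 17864·p = 4994·90 − 110·4700 = -67540, so p = -1535/406.
Then q = (4700 − 110·(-1535/406))/4994 = 4575/4466.

p = -3.7808, q = 1.0244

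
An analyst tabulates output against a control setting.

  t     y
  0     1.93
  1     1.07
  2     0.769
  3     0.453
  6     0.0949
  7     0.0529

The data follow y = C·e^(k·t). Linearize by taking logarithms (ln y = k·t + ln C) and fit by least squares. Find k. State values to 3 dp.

Let Y = ln y. Fitting Y = k·t + ln C by least squares:
Σt = 19.0000, Σ(t)² = 99.0000, Σln y = -5.6236, Σt·ln y = -37.5383.
Equations: 99.0000·k + 19.0000·ln C = -37.5383;  19.0000·k + 6·ln C = -5.6236.
Slope k = (n·Σt·ln y − Σt·Σln y)/(n·Σ(t)² − (Σt)²) = (6·-37.5383 − 19.0000·-5.6236)/233.0000 = -0.50807; ln C = (Σln y − k·Σt)/n = 0.67162.

k = -0.508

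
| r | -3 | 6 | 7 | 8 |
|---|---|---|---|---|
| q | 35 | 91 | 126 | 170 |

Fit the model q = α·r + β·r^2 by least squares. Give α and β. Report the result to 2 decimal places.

Sums needed: Σr·r = 158, Σr·r^2 = 1044, Σr^2·r^2 = 7874.
Right-hand side: Σr·q = 2683, Σr^2·q = 20645.
det = 158·7874 − 1044² = 154156.
α = (2683·7874 − 1044·20645)/154156 = -213719/77078; β = (158·20645 − 1044·2683)/154156 = 230429/77078.

α = -2.77, β = 2.99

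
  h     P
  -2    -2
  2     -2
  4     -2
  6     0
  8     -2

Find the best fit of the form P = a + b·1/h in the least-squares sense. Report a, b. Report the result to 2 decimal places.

a = -1.62, b = 0.21

Compute the Gram sums: Σ1 = 5, Σ1/h = 13/24, Σ1/h·1/h = 349/576.
And ΣP = -8, Σ1/h·P = -3/4.
So MᵀM·[a, b]ᵀ = MᵀP: [[5, 13/24]; [13/24, 349/576]]·[a, b]ᵀ = [-8, -3/4]ᵀ.
Δ = 5·(349/576) − (13/24)² = 197/72.
a = ((-8)·(349/576) − (13/24)·(-3/4))/(197/72) = -1279/788; b = (5·(-3/4) − (13/24)·(-8))/(197/72) = 42/197.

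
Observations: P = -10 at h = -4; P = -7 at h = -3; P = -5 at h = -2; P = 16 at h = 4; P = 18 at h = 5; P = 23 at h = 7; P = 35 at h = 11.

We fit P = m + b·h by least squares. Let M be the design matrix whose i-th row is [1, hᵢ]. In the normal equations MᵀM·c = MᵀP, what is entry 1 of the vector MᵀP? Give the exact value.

Entry 1 ↔ basis 1, so (MᵀP)_{1} = Σᵢ Pᵢ = (1)·(-10) + (1)·(-7) + (1)·(-5) + (1)·(16) + (1)·(18) + (1)·(23) + (1)·(35) = 70.

70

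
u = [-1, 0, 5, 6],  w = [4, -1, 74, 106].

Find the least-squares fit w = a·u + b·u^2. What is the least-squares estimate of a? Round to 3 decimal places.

a = -0.549

Compute the Gram sums: Σu·u = 62, Σu·u^2 = 340, Σu^2·u^2 = 1922.
And Σu·w = 1002, Σu^2·w = 5670.
Normal equations: [[62, 340]; [340, 1922]]·[a, b]ᵀ = [1002, 5670]ᵀ.
Determinant 62·1922 − 340² = 3564.
a = (1002·1922 − 340·5670)/3564 = -163/297; b = (62·5670 − 340·1002)/3564 = 905/297.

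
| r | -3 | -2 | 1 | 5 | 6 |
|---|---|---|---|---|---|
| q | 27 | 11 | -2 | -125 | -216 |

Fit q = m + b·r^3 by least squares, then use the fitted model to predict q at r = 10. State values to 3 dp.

Sums needed: Σ1 = 5, Σr^3 = 307, Σr^3·r^3 = 63075.
Moment sums: Σq = -305, Σr^3·q = -63100.
Δ = 5·63075 − 307² = 221126.
m = ((-305)·63075 − 307·(-63100))/221126 = 133825/221126; b = (5·(-63100) − 307·(-305))/221126 = -221865/221126.
At r = 10: q̂ = (133825/221126)·(1) + (-221865/221126)·(1000) = -221731175/221126.

q̂ = -1002.737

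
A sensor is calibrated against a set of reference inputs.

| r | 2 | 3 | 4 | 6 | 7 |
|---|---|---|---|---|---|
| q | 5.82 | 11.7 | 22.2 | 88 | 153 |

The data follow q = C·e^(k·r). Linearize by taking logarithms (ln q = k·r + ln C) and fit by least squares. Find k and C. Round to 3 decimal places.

k = 0.659, C = 1.595

Taking logs, ln q = k·r + ln C, so regress ln q on r.
XᵀX = [[114.0000, 22.0000]; [22.0000, 5]], rhs = [85.3788, 16.8288]ᵀ  (here Σr = 22.0000, Σ(r)² = 114.0000, Σln q = 16.8288, Σr·ln q = 85.3788).
Δ = 114.0000·5 − (22.0000)² = 86.0000; k = (85.3788·5 − 22.0000·16.8288)/86.0000 = 0.65885, ln C = (114.0000·16.8288 − 22.0000·85.3788)/86.0000 = 0.46679, so C = exp(0.46679) = 1.59487.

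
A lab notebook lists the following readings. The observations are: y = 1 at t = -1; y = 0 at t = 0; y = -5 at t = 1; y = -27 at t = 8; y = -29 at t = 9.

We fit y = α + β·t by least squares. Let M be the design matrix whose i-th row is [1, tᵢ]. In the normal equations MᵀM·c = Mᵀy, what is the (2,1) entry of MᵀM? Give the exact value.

Row 2 ↔ basis t, column 1 ↔ basis 1, so (MᵀM)_{2,1} = Σᵢ t = (-1)·(1) + (0)·(1) + (1)·(1) + (8)·(1) + (9)·(1) = 17.

17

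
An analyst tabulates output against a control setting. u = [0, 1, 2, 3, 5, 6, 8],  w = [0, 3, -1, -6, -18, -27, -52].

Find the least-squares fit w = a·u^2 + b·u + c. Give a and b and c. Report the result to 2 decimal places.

Setting ∂/∂a … = 0 gives: 6115·a + 889·b + 139·c = -4805;  889·a + 139·b + 25·c = -685;  139·a + 25·b + 7·c = -101.
Solving the 3×3 system (Gaussian elimination) gives a = -3461/3696, b = 3221/3696, c = 59/56.

a = -0.94, b = 0.87, c = 1.05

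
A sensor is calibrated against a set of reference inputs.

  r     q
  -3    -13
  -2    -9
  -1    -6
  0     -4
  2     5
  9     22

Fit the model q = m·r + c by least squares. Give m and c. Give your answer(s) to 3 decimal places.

Forming AᵀA = [[99, 5]; [5, 6]] and Aᵀq = [271, -5]ᵀ gives AᵀA·[m, c]ᵀ = Aᵀq.
Δ = 99·6 − 5² = 569.
m = (271·6 − 5·(-5))/569 = 1651/569; c = (99·(-5) − 5·271)/569 = -1850/569.

m = 2.902, c = -3.251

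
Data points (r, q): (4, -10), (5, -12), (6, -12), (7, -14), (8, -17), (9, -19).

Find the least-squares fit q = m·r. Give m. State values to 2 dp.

m = -2.13

Normal-equation sums: Σr·r = 271.
And Σr·q = -577.
m = (-577)/271 = -2.12915.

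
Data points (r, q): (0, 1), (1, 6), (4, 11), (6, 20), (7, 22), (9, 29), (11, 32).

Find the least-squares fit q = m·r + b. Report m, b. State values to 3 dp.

From the data, Σr·r = 304, Σr = 38, Σ1 = 7.
And Σr·q = 937, Σq = 121.
Normal equations: [[304, 38]; [38, 7]]·[m, b]ᵀ = [937, 121]ᵀ.
det = 304·7 − 38² = 684.
m = (937·7 − 38·121)/684 = 1961/684; b = (304·121 − 38·937)/684 = 31/18.

m = 2.867, b = 1.722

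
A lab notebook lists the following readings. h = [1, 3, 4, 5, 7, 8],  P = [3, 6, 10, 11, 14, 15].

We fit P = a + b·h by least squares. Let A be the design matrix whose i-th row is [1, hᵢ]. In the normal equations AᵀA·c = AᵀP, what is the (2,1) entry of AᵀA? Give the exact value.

28

Row 2 ↔ basis h, column 1 ↔ basis 1, so (AᵀA)_{2,1} = Σᵢ h = (1)·(1) + (3)·(1) + (4)·(1) + (5)·(1) + (7)·(1) + (8)·(1) = 28.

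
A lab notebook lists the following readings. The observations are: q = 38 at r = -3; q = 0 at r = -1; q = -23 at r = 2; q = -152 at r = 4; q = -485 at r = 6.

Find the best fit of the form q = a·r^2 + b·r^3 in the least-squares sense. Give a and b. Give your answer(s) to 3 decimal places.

Sums needed: Σr^2·r^2 = 1650, Σr^2·r^3 = 8588, Σr^3·r^3 = 51546.
Right-hand side: Σr^2·q = -19642, Σr^3·q = -115698.
So AᵀA·[a, b]ᵀ = Aᵀq: [[1650, 8588]; [8588, 51546]]·[a, b]ᵀ = [-19642, -115698]ᵀ.
Eliminating b: 51546·(row 1) − 8588·(row 2) gives 11297156·a = 51546·(-19642) − 8588·(-115698) = -18852108, so a = -4713027/2824289.
Then b = ((-115698) − 8588·(-4713027/2824289))/51546 = -5554051/2824289.

a = -1.669, b = -1.967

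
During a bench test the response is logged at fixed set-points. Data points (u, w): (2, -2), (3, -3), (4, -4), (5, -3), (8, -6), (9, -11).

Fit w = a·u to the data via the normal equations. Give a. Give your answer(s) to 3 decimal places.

Entries of XᵀX: Σu·u = 199.
For Xᵀw: Σu·w = -191.
So XᵀX·[a]ᵀ = Xᵀw: [[199]]·[a]ᵀ = [-191]ᵀ.
Hence a = -191 / 199 ≈ -0.959799.

a = -0.960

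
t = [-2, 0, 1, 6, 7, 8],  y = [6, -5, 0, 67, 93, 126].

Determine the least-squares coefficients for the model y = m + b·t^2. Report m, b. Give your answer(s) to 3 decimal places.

m = -3.340, b = 1.994

Setting ∂/∂m … = 0 gives: 6·m + 154·b = 287;  154·m + 7810·b = 15057.
Δ = 6·7810 − 154² = 23144.
m = (287·7810 − 154·15057)/23144 = -1757/526; b = (6·15057 − 154·287)/23144 = 5768/2893.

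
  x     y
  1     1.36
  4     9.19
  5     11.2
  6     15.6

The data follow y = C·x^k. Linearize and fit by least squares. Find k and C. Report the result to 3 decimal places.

k = 1.347, C = 1.364

With ln yᵢ as the transformed response and ln xᵢ as the regressor:
Sums: Σln x = 4.7875, Σ(ln x)² = 7.7225, Σln y = 7.6888, Σln x·ln y = 11.8857.
Normal system: [[7.7225, 4.7875]; [4.7875, 4]]·[k, ln C]ᵀ = [11.8857, 7.6888]ᵀ.
Slope k = (n·Σln x·ln y − Σln x·Σln y)/(n·Σ(ln x)² − (Σln x)²) = (4·11.8857 − 4.7875·7.6888)/7.9699 = 1.34665; ln C = (Σln y − k·Σln x)/n = 0.31043, so C = exp(0.31043) = 1.36401.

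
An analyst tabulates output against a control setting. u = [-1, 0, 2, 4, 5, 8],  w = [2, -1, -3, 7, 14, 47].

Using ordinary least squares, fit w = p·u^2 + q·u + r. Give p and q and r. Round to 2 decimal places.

Sums needed: Σu^2·u^2 = 4994, Σu^2·u = 708, Σu^2 = 110, Σu·u = 110, Σu = 18, Σ1 = 6.
Moment sums: Σu^2·w = 3460, Σu·w = 466, Σw = 66.
Normal equations: [[4994, 708, 110]; [708, 110, 18]; [110, 18, 6]]·[p, q, r]ᵀ = [3460, 466, 66]ᵀ.
Row-reducing yields p = 378/365, q = -5633/2555, r = -3506/2555.

p = 1.04, q = -2.20, r = -1.37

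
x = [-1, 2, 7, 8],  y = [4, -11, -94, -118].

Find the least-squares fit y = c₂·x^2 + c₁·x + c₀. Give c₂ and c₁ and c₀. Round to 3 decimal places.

c₂ = -1.416, c₁ = -3.697, c₀ = 1.819

Compute the Gram sums: Σx^2·x^2 = 6514, Σx^2·x = 862, Σx^2 = 118, Σx·x = 118, Σx = 16, Σ1 = 4.
For Aᵀy: Σx^2·y = -12198, Σx·y = -1628, Σy = -219.
Row-reducing yields c₂ = -5515/3894, c₁ = -4799/1298, c₀ = 322/177.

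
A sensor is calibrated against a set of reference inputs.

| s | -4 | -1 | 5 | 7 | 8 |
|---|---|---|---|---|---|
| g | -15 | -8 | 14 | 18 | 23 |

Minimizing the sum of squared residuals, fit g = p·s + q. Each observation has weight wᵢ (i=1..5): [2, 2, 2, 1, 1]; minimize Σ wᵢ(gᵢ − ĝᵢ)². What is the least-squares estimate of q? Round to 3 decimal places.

q = -3.152

Entries of MᵀWM: Σwᵢ·s·s = 197, Σwᵢ·s = 15, Σwᵢ·1 = 8.
Right-hand side: Σwᵢ·s·g = 586, Σwᵢ·g = 23.
So MᵀWM·[p, q]ᵀ = MᵀWg: [[197, 15]; [15, 8]]·[p, q]ᵀ = [586, 23]ᵀ.
Determinant 197·8 − 15² = 1351.
p = (586·8 − 15·23)/1351 = 4343/1351; q = (197·23 − 15·586)/1351 = -4259/1351.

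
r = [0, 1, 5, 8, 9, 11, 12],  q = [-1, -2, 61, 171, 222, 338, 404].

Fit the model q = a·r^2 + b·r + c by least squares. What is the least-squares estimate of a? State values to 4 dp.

a = 3.0463

Compute the Gram sums: Σr^2·r^2 = 46660, Σr^2·r = 4426, Σr^2 = 436, Σr·r = 436, Σr = 46, Σ1 = 7.
For Aᵀq: Σr^2·q = 129523, Σr·q = 12235, Σq = 1193.
Row-reducing yields a = 1383/454, b = -10985/4086, c = -3356/2043.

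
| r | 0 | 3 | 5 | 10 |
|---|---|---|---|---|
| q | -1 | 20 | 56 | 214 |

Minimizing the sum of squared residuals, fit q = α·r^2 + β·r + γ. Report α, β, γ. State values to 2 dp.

Compute the Gram sums: Σr^2·r^2 = 10706, Σr^2·r = 1152, Σr^2 = 134, Σr·r = 134, Σr = 18, Σ1 = 4.
For Xᵀq: Σr^2·q = 22980, Σr·q = 2480, Σq = 289.
XᵀX·[α, β, γ]ᵀ = Xᵀq becomes [[10706, 1152, 134]; [1152, 134, 18]; [134, 18, 4]]·[α, β, γ]ᵀ = [22980, 2480, 289]ᵀ.
Inverting the 3×3 Gram matrix, [α, β, γ]ᵀ = [2291/1124, 1283/1124, -1313/1124]ᵀ.

α = 2.04, β = 1.14, γ = -1.17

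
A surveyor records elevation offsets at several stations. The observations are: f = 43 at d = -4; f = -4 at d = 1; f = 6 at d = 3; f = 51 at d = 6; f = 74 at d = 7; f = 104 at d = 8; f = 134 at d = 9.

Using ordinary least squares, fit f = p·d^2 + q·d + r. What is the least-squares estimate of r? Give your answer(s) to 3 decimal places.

r = -2.973

MᵀM·[p, q, r]ᵀ = Mᵀf reads: 14692·p + 1764·q + 256·r = 23710;  1764·p + 256·q + 30·r = 2704;  256·p + 30·q + 7·r = 408.
(Σd^2·d^2 = 14692, Σd^2·d = 1764, Σd^2 = 256, Σd·d = 256, Σd = 30, Σ1 = 7, Σd^2·f = 23710, Σd·f = 2704, Σf = 408.)
Solving the 3×3 system (Gaussian elimination) gives p = 422465/205152, q = -224219/68384, r = -304951/102576.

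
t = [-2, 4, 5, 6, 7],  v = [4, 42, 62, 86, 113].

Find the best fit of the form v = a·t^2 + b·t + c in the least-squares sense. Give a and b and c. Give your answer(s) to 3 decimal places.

Entries of AᵀA: Σt^2·t^2 = 4594, Σt^2·t = 740, Σt^2 = 130, Σt·t = 130, Σt = 20, Σ1 = 5.
Moment sums: Σt^2·v = 10871, Σt·v = 1777, Σv = 307.
Normal equations: [[4594, 740, 130]; [740, 130, 20]; [130, 20, 5]]·[a, b, c]ᵀ = [10871, 1777, 307]ᵀ.
Inverting the 3×3 Gram matrix, [a, b, c]ᵀ = [789/410, 5151/2050, 1348/1025]ᵀ.

a = 1.924, b = 2.513, c = 1.315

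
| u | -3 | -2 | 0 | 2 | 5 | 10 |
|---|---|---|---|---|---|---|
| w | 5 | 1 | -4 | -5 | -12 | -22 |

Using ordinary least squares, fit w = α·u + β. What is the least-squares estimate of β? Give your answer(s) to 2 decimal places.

Compute the Gram sums: Σu·u = 142, Σu = 12, Σ1 = 6.
And Σu·w = -307, Σw = -37.
AᵀA·[α, β]ᵀ = Aᵀw becomes [[142, 12]; [12, 6]]·[α, β]ᵀ = [-307, -37]ᵀ.
Determinant 142·6 − 12² = 708.
α = ((-307)·6 − 12·(-37))/708 = -233/118; β = (142·(-37) − 12·(-307))/708 = -785/354.

β = -2.22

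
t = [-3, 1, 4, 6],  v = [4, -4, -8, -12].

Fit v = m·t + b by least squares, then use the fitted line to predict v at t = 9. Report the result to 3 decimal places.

v̂ = -17.174

Entries of MᵀM: Σt·t = 62, Σt = 8, Σ1 = 4.
And Σt·v = -120, Σv = -20.
Determinant 62·4 − 8² = 184.
m = ((-120)·4 − 8·(-20))/184 = -40/23; b = (62·(-20) − 8·(-120))/184 = -35/23.
At t = 9: v̂ = (-40/23)·(9) + (-35/23)·(1) = -395/23.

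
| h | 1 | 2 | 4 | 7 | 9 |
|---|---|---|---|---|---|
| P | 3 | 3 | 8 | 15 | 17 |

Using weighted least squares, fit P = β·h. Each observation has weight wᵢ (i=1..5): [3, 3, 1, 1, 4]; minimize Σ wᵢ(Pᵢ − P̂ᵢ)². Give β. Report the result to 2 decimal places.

β = 1.92

Setting ∂/∂β … = 0 gives: 404·β = 776.
(Σwᵢ·h·h = 404, Σwᵢ·h·P = 776.)
β = 776/404 = 1.92079.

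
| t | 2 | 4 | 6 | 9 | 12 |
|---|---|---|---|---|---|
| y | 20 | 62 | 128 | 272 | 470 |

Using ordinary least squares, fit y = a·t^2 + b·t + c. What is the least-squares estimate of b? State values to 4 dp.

Forming MᵀM = [[28865, 2745, 281]; [2745, 281, 33]; [281, 33, 5]] and Mᵀy = [95392, 9144, 952]ᵀ gives MᵀM·[a, b, c]ᵀ = Mᵀy.
Inverting the 3×3 Gram matrix, [a, b, c]ᵀ = [3, 3, 2]ᵀ.

b = 3.0000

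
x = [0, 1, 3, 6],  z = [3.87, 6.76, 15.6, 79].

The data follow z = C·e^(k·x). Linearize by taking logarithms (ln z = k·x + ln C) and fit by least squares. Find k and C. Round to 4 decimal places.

Linearized form: ln z = k·x + ln C. From the 4 transformed points,
AᵀA = [[46.0000, 10.0000]; [10.0000, 4]], rhs = [36.3695, 10.3810]ᵀ  (here Σx = 10.0000, Σ(x)² = 46.0000, Σln z = 10.3810, Σx·ln z = 36.3695).
Δ = 46.0000·4 − (10.0000)² = 84.0000; k = (36.3695·4 − 10.0000·10.3810)/84.0000 = 0.49605, ln C = (46.0000·10.3810 − 10.0000·36.3695)/84.0000 = 1.35513, so C = exp(1.35513) = 3.87725.

k = 0.4960, C = 3.8773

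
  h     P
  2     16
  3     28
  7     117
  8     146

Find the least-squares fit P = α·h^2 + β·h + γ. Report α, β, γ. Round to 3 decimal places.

With design matrix M, MᵀM = [[6594, 890, 126]; [890, 126, 20]; [126, 20, 4]] and MᵀP = [15393, 2103, 307]ᵀ.
Inverting the 3×3 Gram matrix, [α, β, γ]ᵀ = [17/10, 63/13, -67/65]ᵀ.

α = 1.700, β = 4.846, γ = -1.031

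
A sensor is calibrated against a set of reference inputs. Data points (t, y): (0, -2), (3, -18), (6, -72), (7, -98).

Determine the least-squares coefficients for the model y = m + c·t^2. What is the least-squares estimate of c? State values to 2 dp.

The normal system MᵀM·[m, c]ᵀ = Mᵀy is [[4, 94]; [94, 3778]]·[m, c]ᵀ = [-190, -7556]ᵀ.
Eliminating c: 3778·(row 1) − 94·(row 2) gives 6276·m = 3778·(-190) − 94·(-7556) = -7556, so m = -1889/1569.
Then c = ((-7556) − 94·(-1889/1569))/3778 = -3091/1569.

c = -1.97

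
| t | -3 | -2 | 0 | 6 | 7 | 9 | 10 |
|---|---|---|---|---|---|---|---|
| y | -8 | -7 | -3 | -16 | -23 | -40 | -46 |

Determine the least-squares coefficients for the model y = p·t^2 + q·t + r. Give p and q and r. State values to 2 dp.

p = -0.50, q = 0.61, r = -2.67

Compute the Gram sums: Σt^2·t^2 = 20355, Σt^2·t = 2253, Σt^2 = 279, Σt·t = 279, Σt = 27, Σ1 = 7.
Right-hand side: Σt^2·y = -9643, Σt·y = -1039, Σy = -143.
MᵀM·[p, q, r]ᵀ = Mᵀy becomes [[20355, 2253, 279]; [2253, 279, 27]; [279, 27, 7]]·[p, q, r]ᵀ = [-9643, -1039, -143]ᵀ.
Solving the 3×3 system (Gaussian elimination) gives p = -67610/134043, q = 81386/134043, r = -17023/6383.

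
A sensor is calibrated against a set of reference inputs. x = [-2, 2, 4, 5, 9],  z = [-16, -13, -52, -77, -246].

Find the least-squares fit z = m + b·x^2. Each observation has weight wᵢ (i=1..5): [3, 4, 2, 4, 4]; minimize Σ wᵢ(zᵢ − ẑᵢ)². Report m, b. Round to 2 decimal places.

Normal-equation sums: Σwᵢ·1 = 17, Σwᵢ·x^2 = 484, Σwᵢ·x^2·x^2 = 29368.
For MᵀWz: Σwᵢ·z = -1496, Σwᵢ·x^2·z = -89468.
det = 17·29368 − 484² = 265000.
m = ((-1496)·29368 − 484·(-89468))/265000 = -79002/33125; b = (17·(-89468) − 484·(-1496))/265000 = -199223/66250.

m = -2.38, b = -3.01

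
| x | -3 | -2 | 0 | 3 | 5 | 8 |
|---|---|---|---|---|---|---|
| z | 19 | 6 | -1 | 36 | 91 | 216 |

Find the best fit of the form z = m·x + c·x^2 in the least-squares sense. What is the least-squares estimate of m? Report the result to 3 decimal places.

m = 2.922

Normal-equation sums: Σx·x = 111, Σx·x^2 = 629, Σx^2·x^2 = 4899.
Right-hand side: Σx·z = 2222, Σx^2·z = 16618.
So AᵀA·[m, c]ᵀ = Aᵀz: [[111, 629]; [629, 4899]]·[m, c]ᵀ = [2222, 16618]ᵀ.
Determinant 111·4899 − 629² = 148148.
m = (2222·4899 − 629·16618)/148148 = 108214/37037; c = (111·16618 − 629·2222)/148148 = 3020/1001.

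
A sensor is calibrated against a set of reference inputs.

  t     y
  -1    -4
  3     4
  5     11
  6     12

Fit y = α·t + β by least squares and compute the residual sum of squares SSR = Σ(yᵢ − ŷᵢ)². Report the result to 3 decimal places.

SSR = 2.730

Entries of AᵀA: Σt·t = 71, Σt = 13, Σ1 = 4.
Right-hand side: Σt·y = 143, Σy = 23.
So AᵀA·[α, β]ᵀ = Aᵀy: [[71, 13]; [13, 4]]·[α, β]ᵀ = [143, 23]ᵀ.
det = 71·4 − 13² = 115.
α = (143·4 − 13·23)/115 = 273/115; β = (71·23 − 13·143)/115 = -226/115.
Residuals: 39/115, -133/115, 126/115, -32/115; SSR = 314/115.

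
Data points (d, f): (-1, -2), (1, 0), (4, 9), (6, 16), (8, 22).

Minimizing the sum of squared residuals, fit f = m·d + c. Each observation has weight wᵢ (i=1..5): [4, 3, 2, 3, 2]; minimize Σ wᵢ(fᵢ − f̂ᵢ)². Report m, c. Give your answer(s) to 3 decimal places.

With design matrix M, MᵀWM = [[275, 41]; [41, 14]] and MᵀWf = [720, 102]ᵀ.
Eliminating c: 14·(row 1) − 41·(row 2) gives 2169·m = 14·720 − 41·102 = 5898, so m = 1966/723.
Then c = (102 − 41·(1966/723))/14 = -490/723.

m = 2.719, c = -0.678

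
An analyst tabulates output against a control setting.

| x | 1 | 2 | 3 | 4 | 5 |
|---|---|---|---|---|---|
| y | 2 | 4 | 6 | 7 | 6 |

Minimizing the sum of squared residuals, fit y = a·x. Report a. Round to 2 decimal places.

a = 1.56

The normal equations are: 55·a = 86.
(Σx·x = 55, Σx·y = 86.)
Hence a = 86 / 55 ≈ 1.56364.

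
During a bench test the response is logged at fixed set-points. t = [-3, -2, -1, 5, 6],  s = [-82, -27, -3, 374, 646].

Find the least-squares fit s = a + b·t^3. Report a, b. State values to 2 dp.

a = -1.29, b = 3.00

The normal system XᵀX·[a, b]ᵀ = Xᵀs is [[5, 305]; [305, 63075]]·[a, b]ᵀ = [908, 188719]ᵀ.
Determinant 5·63075 − 305² = 222350.
a = (908·63075 − 305·188719)/222350 = -57439/44470; b = (5·188719 − 305·908)/222350 = 133331/44470.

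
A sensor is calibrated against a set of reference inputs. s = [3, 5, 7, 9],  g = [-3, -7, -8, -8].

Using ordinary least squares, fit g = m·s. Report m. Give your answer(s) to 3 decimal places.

m = -1.049

AᵀA·[m]ᵀ = Aᵀg reads: 164·m = -172.
m = (-172)/164 = -1.04878.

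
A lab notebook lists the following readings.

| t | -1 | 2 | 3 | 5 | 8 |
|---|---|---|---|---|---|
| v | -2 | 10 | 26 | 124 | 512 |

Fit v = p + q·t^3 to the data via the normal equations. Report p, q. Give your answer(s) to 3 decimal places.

p = -0.199, q = 1.000

Forming XᵀX = [[5, 671]; [671, 278563]] and Xᵀv = [670, 278428]ᵀ gives XᵀX·[p, q]ᵀ = Xᵀv.
Eliminating q: 278563·(row 1) − 671·(row 2) gives 942574·p = 278563·670 − 671·278428 = -187978, so p = -93989/471287.
Then q = (278428 − 671·(-93989/471287))/278563 = 471285/471287.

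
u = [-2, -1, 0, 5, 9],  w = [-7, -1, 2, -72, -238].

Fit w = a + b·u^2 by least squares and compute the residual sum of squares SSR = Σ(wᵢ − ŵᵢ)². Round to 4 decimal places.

SSR = 5.9238

The normal equations are: 5·a + 111·b = -316;  111·a + 7203·b = -21107.
(Σ1 = 5, Σu^2 = 111, Σu^2·u^2 = 7203, Σw = -316, Σu^2·w = -21107.)
det = 5·7203 − 111² = 23694.
a = ((-316)·7203 − 111·(-21107))/23694 = 22243/7898; b = (5·(-21107) − 111·(-316))/23694 = -70459/23694.
Residuals: 49249/23694, -9982/11847, -6447/7898, -5611/11847, 213/3949; SSR = 140359/23694.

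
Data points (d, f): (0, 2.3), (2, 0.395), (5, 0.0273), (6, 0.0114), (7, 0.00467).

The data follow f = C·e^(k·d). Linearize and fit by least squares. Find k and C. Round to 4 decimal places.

k = -0.8860, C = 2.3079

Taking logs, ln f = k·d + ln C, so regress ln f on d.
Σd = 20.0000, Σ(d)² = 114.0000, Σln f = -13.5376, Σd·ln f = -84.2731.
Equations: 114.0000·k + 20.0000·ln C = -84.2731;  20.0000·k + 5·ln C = -13.5376.
Slope k = (n·Σd·ln f − Σd·Σln f)/(n·Σ(d)² − (Σd)²) = (5·-84.2731 − 20.0000·-13.5376)/170.0000 = -0.88597; ln C = (Σln f − k·Σd)/n = 0.83635, so C = exp(0.83635) = 2.30793.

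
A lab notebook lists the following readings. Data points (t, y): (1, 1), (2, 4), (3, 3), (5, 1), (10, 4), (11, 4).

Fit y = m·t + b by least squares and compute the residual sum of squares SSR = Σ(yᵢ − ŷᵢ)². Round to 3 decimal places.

SSR = 7.847

Sums needed: Σt·t = 260, Σt = 32, Σ1 = 6.
For Aᵀy: Σt·y = 107, Σy = 17.
Normal equations: [[260, 32]; [32, 6]]·[m, b]ᵀ = [107, 17]ᵀ.
Δ = 260·6 − 32² = 536.
m = (107·6 − 32·17)/536 = 49/268; b = (260·17 − 32·107)/536 = 249/134.
Residuals: -279/268, 119/67, 159/268, -475/268, 21/67, 35/268; SSR = 2103/268.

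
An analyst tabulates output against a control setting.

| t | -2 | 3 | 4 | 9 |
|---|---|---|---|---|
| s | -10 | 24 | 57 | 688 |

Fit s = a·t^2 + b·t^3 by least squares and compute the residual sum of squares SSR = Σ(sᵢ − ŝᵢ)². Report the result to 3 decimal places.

SSR = 0.968

From the data, Σt^2·t^2 = 6914, Σt^2·t^3 = 60284, Σt^3·t^3 = 536330.
And Σt^2·s = 56816, Σt^3·s = 505928.
det = 6914·536330 − 60284² = 74024964.
a = (56816·536330 − 60284·505928)/74024964 = -2269856/6168747; b = (6914·505928 − 60284·56816)/74024964 = 6074204/6168747.
Residuals: -1338138/2056249, 1491708/2056249, -270927/2056249, -46148/2056249; SSR = 1989709/2056249.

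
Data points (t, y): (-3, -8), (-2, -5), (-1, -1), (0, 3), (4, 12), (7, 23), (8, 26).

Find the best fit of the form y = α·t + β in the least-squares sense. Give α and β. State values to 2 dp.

Sums needed: Σt·t = 143, Σt = 13, Σ1 = 7.
And Σt·y = 452, Σy = 50.
Normal equations: [[143, 13]; [13, 7]]·[α, β]ᵀ = [452, 50]ᵀ.
det = 143·7 − 13² = 832.
α = (452·7 − 13·50)/832 = 1257/416; β = (143·50 − 13·452)/832 = 49/32.

α = 3.02, β = 1.53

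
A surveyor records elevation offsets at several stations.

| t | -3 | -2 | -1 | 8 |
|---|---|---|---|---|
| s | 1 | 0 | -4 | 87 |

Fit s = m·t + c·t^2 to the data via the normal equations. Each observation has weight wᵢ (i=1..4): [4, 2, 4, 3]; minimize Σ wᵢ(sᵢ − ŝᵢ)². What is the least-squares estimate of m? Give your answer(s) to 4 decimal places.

m = 2.7655

Sums needed: Σwᵢ·t·t = 240, Σwᵢ·t·t^2 = 1408, Σwᵢ·t^2·t^2 = 12648.
For MᵀWs: Σwᵢ·t·s = 2092, Σwᵢ·t^2·s = 16724.
Normal equations: [[240, 1408]; [1408, 12648]]·[m, c]ᵀ = [2092, 16724]ᵀ.
Eliminating c: 12648·(row 1) − 1408·(row 2) gives 1053056·m = 12648·2092 − 1408·16724 = 2912224, so m = 91007/32908.
Then c = (16724 − 1408·(91007/32908))/12648 = 16691/16454.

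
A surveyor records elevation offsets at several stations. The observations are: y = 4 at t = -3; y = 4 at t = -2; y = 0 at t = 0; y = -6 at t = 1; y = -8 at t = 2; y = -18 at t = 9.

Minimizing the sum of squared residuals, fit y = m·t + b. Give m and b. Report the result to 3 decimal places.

The normal equations are: 99·m + 7·b = -204;  7·m + 6·b = -24.
(Σt·t = 99, Σt = 7, Σ1 = 6, Σt·y = -204, Σy = -24.)
det = 99·6 − 7² = 545.
m = ((-204)·6 − 7·(-24))/545 = -1056/545; b = (99·(-24) − 7·(-204))/545 = -948/545.

m = -1.938, b = -1.739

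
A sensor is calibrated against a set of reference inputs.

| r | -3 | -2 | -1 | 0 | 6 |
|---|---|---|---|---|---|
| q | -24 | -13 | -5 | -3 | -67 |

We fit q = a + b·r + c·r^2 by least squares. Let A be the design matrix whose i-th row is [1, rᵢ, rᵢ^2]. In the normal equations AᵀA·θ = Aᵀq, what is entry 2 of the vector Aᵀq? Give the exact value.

-299

Entry 2 ↔ basis r, so (Aᵀq)_{2} = Σᵢ (r)·qᵢ = (-3)·(-24) + (-2)·(-13) + (-1)·(-5) + (0)·(-3) + (6)·(-67) = -299.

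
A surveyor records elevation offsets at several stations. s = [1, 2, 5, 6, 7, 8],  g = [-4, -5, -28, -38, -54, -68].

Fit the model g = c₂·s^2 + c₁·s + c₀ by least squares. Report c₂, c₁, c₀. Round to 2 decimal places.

From the data, Σs^2·s^2 = 8435, Σs^2·s = 1205, Σs^2 = 179, Σs·s = 179, Σs = 29, Σ1 = 6.
Moment sums: Σs^2·g = -9090, Σs·g = -1304, Σg = -197.
So XᵀX·[c₂, c₁, c₀]ᵀ = Xᵀg: [[8435, 1205, 179]; [1205, 179, 29]; [179, 29, 6]]·[c₂, c₁, c₀]ᵀ = [-9090, -1304, -197]ᵀ.
Inverting the 3×3 Gram matrix, [c₂, c₁, c₀]ᵀ = [-15601/14088, 8887/14088, -1670/587]ᵀ.

c₂ = -1.11, c₁ = 0.63, c₀ = -2.84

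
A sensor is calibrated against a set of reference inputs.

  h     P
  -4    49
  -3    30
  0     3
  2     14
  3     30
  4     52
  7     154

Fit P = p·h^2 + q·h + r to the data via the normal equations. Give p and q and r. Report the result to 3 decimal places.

With design matrix M, MᵀM = [[3091, 351, 103]; [351, 103, 9]; [103, 9, 7]] and MᵀP = [9758, 1118, 332]ᵀ.
Inverting the 3×3 Gram matrix, [p, q, r]ᵀ = [3123/1021, 1261/5105, 10738/5105]ᵀ.

p = 3.059, q = 0.247, r = 2.103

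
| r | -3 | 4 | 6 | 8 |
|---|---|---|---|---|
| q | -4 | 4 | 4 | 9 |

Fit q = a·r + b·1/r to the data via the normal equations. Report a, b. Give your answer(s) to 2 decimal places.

XᵀX·[a, b]ᵀ = Xᵀq reads: 125·a + 4·b = 124;  4·a + (125/576)·b = 33/8.
(Σr·r = 125, Σr·1/r = 4, Σ1/r·1/r = 125/576, Σr·q = 124, Σ1/r·q = 33/8.)
det = 125·(125/576) − 4² = 6409/576.
a = (124·(125/576) − 4·(33/8))/(6409/576) = 5996/6409; b = (125·(33/8) − 4·124)/(6409/576) = 11304/6409.

a = 0.94, b = 1.76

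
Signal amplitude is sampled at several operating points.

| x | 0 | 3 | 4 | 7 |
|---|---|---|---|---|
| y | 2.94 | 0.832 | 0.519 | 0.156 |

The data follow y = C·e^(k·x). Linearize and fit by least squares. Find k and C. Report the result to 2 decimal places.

Taking logs, ln y = k·x + ln C, so regress ln y on x.
Σx = 14.0000, Σ(x)² = 74.0000, Σln y = -1.6193, Σx·ln y = -16.1805.
Normal system: [[74.0000, 14.0000]; [14.0000, 4]]·[k, ln C]ᵀ = [-16.1805, -1.6193]ᵀ.
Slope k = (n·Σx·ln y − Σx·Σln y)/(n·Σ(x)² − (Σx)²) = (4·-16.1805 − 14.0000·-1.6193)/100.0000 = -0.42052; ln C = (Σln y − k·Σx)/n = 1.06701, so C = exp(1.06701) = 2.90668.

k = -0.42, C = 2.91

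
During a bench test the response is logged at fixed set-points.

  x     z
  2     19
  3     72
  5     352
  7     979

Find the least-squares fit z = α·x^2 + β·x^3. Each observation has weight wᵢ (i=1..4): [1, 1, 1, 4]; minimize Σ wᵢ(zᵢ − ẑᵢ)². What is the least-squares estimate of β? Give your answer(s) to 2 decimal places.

β = 2.97

Sums needed: Σwᵢ·x^2·x^2 = 10326, Σwᵢ·x^2·x^3 = 70628, Σwᵢ·x^3·x^3 = 487014.
For MᵀWz: Σwᵢ·x^2·z = 201408, Σwᵢ·x^3·z = 1389284.
So MᵀWM·[α, β]ᵀ = MᵀWz: [[10326, 70628]; [70628, 487014]]·[α, β]ᵀ = [201408, 1389284]ᵀ.
Determinant 10326·487014 − 70628² = 40592180.
α = (201408·487014 − 70628·1389284)/40592180 = -1691732/2029609; β = (10326·1389284 − 70628·201408)/40592180 = 6035118/2029609.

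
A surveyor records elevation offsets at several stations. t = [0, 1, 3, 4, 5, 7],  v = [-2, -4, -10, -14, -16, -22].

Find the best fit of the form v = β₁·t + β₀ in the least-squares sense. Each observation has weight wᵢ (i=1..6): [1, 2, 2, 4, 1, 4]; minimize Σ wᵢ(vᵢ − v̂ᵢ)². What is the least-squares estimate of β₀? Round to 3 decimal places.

Compute the Gram sums: Σwᵢ·t·t = 305, Σwᵢ·t = 57, Σwᵢ·1 = 14.
Moment sums: Σwᵢ·t·v = -988, Σwᵢ·v = -190.
AᵀWA·[β₁, β₀]ᵀ = AᵀWv becomes [[305, 57]; [57, 14]]·[β₁, β₀]ᵀ = [-988, -190]ᵀ.
det = 305·14 − 57² = 1021.
β₁ = ((-988)·14 − 57·(-190))/1021 = -3002/1021; β₀ = (305·(-190) − 57·(-988))/1021 = -1634/1021.

β₀ = -1.600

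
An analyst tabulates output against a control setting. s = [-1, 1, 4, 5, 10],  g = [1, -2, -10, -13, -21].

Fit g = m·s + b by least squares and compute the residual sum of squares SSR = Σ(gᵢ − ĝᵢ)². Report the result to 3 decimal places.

SSR = 4.788

AᵀA·[m, b]ᵀ = Aᵀg reads: 143·m + 19·b = -318;  19·m + 5·b = -45.
Eliminating b: 5·(row 1) − 19·(row 2) gives 354·m = 5·(-318) − 19·(-45) = -735, so m = -245/118.
Then b = ((-45) − 19·(-245/118))/5 = -131/118.
Residuals: 2/59, 70/59, -69/118, -89/59, 103/118; SSR = 565/118.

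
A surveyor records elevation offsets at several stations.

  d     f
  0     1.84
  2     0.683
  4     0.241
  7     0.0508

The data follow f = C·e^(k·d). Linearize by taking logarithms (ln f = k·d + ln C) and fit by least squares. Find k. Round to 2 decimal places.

k = -0.51

Linearized form: ln f = k·d + ln C. From the 4 transformed points,
Σd = 13.0000, Σ(d)² = 69.0000, Σln f = -4.1743, Σd·ln f = -27.3134.
Equations: 69.0000·k + 13.0000·ln C = -27.3134;  13.0000·k + 4·ln C = -4.1743.
Slope k = (n·Σd·ln f − Σd·Σln f)/(n·Σ(d)² − (Σd)²) = (4·-27.3134 − 13.0000·-4.1743)/107.0000 = -0.51390; ln C = (Σln f − k·Σd)/n = 0.62660.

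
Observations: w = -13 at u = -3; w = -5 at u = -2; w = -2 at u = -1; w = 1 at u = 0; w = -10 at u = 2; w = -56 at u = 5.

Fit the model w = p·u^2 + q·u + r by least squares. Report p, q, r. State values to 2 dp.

Compute the Gram sums: Σu^2·u^2 = 739, Σu^2·u = 97, Σu^2 = 43, Σu·u = 43, Σu = 1, Σ1 = 6.
And Σu^2·w = -1579, Σu·w = -249, Σw = -85.
So XᵀX·[p, q, r]ᵀ = Xᵀw: [[739, 97, 43]; [97, 43, 1]; [43, 1, 6]]·[p, q, r]ᵀ = [-1579, -249, -85]ᵀ.
Inverting the 3×3 Gram matrix, [p, q, r]ᵀ = [-697/354, -479/354, 10/59]ᵀ.

p = -1.97, q = -1.35, r = 0.17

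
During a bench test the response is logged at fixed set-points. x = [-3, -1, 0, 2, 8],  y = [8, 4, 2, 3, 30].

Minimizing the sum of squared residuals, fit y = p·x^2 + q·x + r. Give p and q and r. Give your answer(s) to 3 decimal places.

Setting ∂/∂p … = 0 gives: 4194·p + 492·q + 78·r = 2008;  492·p + 78·q + 6·r = 218;  78·p + 6·q + 5·r = 47.
Row-reducing yields p = 10781/21693, q = -11152/21693, r = 16371/7231.

p = 0.497, q = -0.514, r = 2.264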